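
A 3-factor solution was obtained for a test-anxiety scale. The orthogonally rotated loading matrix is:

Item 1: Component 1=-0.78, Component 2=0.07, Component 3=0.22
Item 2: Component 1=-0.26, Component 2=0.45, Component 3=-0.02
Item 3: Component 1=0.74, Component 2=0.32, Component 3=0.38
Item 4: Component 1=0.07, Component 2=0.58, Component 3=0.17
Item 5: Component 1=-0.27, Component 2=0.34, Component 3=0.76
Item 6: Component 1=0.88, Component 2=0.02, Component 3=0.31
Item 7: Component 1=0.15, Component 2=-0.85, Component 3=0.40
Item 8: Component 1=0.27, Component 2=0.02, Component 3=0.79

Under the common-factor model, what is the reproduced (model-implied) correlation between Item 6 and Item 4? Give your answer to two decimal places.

r̂ = Σ λ_i·λ_j across factors = (0.88)(0.07) + (0.02)(0.58) + (0.31)(0.17)
  = +0.0616 +0.0116 +0.0527 = 0.1259

0.13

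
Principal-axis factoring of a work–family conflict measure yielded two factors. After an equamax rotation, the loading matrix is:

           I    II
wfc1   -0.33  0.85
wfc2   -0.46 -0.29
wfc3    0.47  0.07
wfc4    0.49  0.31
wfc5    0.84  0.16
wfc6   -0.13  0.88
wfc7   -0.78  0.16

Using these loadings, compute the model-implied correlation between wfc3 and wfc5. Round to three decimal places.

r̂ = Σ λ_i·λ_j across factors = (0.47)(0.84) + (0.07)(0.16)
  = +0.3948 +0.0112 = 0.4060

0.406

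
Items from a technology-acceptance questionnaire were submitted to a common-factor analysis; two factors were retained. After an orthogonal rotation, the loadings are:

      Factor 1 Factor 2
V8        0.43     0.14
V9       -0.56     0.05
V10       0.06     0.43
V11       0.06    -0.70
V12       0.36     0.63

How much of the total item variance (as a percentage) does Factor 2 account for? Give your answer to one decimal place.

21.9%

SS loadings for Factor 2 = 0.14² + 0.05² + 0.43² + (-0.70)² + 0.63² = 1.0939
With 5 standardized items, total variance = 5. Proportion = 1.0939/5 = 0.2188 → 21.88%.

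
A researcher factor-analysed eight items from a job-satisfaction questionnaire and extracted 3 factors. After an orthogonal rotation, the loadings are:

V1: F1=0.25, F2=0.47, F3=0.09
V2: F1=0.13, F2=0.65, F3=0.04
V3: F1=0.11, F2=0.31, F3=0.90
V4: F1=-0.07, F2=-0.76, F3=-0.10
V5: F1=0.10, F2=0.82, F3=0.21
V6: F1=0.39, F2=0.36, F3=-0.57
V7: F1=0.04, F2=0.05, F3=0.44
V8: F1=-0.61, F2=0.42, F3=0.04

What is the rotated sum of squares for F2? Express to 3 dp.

2.298

SS loadings for F2 = 0.47² + 0.65² + 0.31² + (-0.76)² + 0.82² + 0.36² + 0.05² + 0.42² = 0.2209 + 0.4225 + 0.0961 + 0.5776 + 0.6724 + 0.1296 + 0.0025 + 0.1764 = 2.2980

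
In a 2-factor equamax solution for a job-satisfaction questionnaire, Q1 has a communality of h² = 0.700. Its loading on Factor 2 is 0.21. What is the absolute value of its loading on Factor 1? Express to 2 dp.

0.81

Under orthogonal rotation h² = Σλ², so λ_Factor 1² = h² − (0.0441) = 0.700 − 0.0441 = 0.6559.
|λ| = √0.6559 = 0.8099.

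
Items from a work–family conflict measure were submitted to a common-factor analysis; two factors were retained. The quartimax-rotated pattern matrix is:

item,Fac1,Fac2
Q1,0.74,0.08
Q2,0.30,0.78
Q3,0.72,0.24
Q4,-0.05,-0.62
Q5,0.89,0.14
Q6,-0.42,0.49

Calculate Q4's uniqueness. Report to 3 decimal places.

0.613

h² = (-0.05)² + (-0.62)² = 0.0025 + 0.3844 = 0.3869
Uniqueness u² = 1 − h² = 1 − 0.3869 = 0.6131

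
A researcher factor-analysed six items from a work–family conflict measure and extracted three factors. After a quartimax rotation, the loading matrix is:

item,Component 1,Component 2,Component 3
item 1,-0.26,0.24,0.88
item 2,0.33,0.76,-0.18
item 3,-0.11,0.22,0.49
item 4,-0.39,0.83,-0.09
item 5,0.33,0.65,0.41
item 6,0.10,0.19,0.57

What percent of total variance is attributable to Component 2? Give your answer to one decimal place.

SS loadings for Component 2 = 0.24² + 0.76² + 0.22² + 0.83² + 0.65² + 0.19² = 1.8311
With 6 standardized items, total variance = 6. Proportion = 1.8311/6 = 0.3052 → 30.52%.

30.5%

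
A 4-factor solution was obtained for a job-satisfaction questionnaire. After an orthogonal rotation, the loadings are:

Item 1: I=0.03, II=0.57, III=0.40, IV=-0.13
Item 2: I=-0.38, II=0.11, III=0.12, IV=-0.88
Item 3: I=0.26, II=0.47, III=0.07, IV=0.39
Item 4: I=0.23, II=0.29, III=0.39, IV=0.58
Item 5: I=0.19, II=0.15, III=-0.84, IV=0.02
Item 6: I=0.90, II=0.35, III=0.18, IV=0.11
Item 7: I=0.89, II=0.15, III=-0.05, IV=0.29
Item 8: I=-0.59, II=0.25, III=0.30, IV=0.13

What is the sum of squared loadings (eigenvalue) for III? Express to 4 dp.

1.1619

SS loadings for III = 0.40² + 0.12² + 0.07² + 0.39² + (-0.84)² + 0.18² + (-0.05)² + 0.30² = 0.1600 + 0.0144 + 0.0049 + 0.1521 + 0.7056 + 0.0324 + 0.0025 + 0.0900 = 1.1619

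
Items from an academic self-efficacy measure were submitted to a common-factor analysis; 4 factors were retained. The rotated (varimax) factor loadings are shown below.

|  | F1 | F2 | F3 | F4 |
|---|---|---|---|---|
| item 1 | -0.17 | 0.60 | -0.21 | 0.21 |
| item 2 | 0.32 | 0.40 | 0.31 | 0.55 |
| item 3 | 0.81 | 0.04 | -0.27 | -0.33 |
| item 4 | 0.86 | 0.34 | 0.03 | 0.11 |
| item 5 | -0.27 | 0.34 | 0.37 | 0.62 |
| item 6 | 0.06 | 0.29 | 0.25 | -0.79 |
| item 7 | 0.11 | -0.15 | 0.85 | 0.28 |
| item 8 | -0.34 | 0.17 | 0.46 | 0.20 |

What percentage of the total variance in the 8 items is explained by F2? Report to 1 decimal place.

11.1%

SS loadings for F2 = 0.60² + 0.40² + 0.04² + 0.34² + 0.34² + 0.29² + (-0.15)² + 0.17² = 0.8883
With 8 standardized items, total variance = 8. Proportion = 0.8883/8 = 0.1110 → 11.10%.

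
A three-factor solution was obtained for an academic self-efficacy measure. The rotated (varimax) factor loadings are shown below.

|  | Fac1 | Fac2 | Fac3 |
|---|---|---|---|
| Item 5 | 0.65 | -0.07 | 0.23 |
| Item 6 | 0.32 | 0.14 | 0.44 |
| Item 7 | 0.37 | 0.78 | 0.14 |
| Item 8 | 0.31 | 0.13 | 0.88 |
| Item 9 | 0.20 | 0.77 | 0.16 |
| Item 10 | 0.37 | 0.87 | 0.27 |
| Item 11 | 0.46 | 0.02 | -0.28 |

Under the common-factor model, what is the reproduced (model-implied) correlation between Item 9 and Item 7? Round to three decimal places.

0.697

r̂ = Σ λ_i·λ_j across factors = (0.20)(0.37) + (0.77)(0.78) + (0.16)(0.14)
  = +0.0740 +0.6006 +0.0224 = 0.6970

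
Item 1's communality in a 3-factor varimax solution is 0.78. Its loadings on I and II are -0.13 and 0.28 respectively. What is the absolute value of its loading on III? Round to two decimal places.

Under orthogonal rotation h² = Σλ², so λ_III² = h² − (0.0953) = 0.78 − 0.0953 = 0.6847.
|λ| = √0.6847 = 0.8275.

0.83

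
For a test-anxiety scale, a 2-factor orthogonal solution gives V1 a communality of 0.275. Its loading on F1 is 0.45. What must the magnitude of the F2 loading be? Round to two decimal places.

0.27

Under orthogonal rotation h² = Σλ², so λ_F2² = h² − (0.2025) = 0.275 − 0.2025 = 0.0725.
|λ| = √0.0725 = 0.2693.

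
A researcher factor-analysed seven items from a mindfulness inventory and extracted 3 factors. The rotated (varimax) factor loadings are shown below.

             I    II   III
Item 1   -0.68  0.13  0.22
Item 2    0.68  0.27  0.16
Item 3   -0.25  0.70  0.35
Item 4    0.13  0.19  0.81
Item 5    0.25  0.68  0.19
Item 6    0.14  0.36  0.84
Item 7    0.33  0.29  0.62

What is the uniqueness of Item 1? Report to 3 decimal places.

0.472

h² = (-0.68)² + 0.13² + 0.22² = 0.4624 + 0.0169 + 0.0484 = 0.5277
Uniqueness u² = 1 − h² = 1 − 0.5277 = 0.4723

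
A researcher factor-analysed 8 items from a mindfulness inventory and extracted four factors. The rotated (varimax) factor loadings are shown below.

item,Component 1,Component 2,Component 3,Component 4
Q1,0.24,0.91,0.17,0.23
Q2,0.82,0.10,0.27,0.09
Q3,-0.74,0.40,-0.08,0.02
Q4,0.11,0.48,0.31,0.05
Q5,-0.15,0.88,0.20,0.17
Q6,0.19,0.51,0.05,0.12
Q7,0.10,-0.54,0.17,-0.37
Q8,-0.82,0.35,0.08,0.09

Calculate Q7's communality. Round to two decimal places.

0.47

h² = 0.10² + (-0.54)² + 0.17² + (-0.37)² = 0.0100 + 0.2916 + 0.0289 + 0.1369 = 0.4674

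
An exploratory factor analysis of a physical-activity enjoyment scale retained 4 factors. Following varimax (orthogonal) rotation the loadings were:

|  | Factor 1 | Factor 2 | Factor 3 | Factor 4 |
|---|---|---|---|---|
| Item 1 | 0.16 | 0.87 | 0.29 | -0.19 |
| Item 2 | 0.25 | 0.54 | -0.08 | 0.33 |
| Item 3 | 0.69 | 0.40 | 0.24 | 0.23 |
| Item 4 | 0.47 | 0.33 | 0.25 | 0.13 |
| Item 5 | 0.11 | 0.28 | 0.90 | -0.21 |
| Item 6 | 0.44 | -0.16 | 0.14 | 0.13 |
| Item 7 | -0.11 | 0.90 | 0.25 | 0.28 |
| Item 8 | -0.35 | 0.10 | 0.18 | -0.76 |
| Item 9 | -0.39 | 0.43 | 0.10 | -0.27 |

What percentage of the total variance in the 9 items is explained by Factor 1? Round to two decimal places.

14.19%

SS loadings for Factor 1 = 0.16² + 0.25² + 0.69² + 0.47² + 0.11² + 0.44² + (-0.11)² + (-0.35)² + (-0.39)² = 1.2775
With 9 standardized items, total variance = 9. Proportion = 1.2775/9 = 0.1419 → 14.19%.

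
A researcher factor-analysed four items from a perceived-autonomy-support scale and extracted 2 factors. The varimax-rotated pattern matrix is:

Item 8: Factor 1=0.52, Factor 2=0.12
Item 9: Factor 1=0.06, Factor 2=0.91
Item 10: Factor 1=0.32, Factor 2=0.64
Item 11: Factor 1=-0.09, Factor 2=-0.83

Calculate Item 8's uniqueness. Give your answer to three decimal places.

h² = 0.52² + 0.12² = 0.2704 + 0.0144 = 0.2848
Uniqueness u² = 1 − h² = 1 − 0.2848 = 0.7152

0.715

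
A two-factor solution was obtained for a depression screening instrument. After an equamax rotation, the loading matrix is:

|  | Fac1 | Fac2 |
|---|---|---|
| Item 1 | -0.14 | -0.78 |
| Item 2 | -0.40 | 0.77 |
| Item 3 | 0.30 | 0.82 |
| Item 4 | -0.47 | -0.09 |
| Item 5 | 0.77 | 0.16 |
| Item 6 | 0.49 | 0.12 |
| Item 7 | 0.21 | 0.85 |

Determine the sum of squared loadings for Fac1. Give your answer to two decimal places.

1.37

SS loadings for Fac1 = (-0.14)² + (-0.40)² + 0.30² + (-0.47)² + 0.77² + 0.49² + 0.21² = 0.0196 + 0.1600 + 0.0900 + 0.2209 + 0.5929 + 0.2401 + 0.0441 = 1.3676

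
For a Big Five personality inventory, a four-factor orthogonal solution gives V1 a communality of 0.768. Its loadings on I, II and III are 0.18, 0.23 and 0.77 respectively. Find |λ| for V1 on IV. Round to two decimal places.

0.30

Under orthogonal rotation h² = Σλ², so λ_IV² = h² − (0.6782) = 0.768 − 0.6782 = 0.0898.
|λ| = √0.0898 = 0.2997.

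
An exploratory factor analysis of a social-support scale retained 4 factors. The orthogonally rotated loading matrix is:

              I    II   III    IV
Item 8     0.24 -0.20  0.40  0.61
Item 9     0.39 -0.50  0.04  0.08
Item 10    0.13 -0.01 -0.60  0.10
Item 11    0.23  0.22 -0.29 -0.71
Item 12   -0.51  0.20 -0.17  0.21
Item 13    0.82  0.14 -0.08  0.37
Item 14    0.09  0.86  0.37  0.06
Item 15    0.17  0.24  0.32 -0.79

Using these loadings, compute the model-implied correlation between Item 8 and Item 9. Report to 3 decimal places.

0.258

r̂ = Σ λ_i·λ_j across factors = (0.24)(0.39) + (-0.20)(-0.50) + (0.40)(0.04) + (0.61)(0.08)
  = +0.0936 +0.1000 +0.0160 +0.0488 = 0.2584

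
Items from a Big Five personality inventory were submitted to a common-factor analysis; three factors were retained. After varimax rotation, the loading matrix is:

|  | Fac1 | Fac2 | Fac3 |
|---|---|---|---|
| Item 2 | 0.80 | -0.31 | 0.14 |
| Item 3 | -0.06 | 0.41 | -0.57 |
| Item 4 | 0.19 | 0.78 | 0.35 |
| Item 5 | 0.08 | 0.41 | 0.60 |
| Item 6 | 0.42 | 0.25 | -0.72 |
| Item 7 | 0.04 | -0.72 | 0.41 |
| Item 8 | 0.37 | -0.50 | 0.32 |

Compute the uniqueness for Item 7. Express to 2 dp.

h² = 0.04² + (-0.72)² + 0.41² = 0.0016 + 0.5184 + 0.1681 = 0.6881
Uniqueness u² = 1 − h² = 1 − 0.6881 = 0.3119

0.31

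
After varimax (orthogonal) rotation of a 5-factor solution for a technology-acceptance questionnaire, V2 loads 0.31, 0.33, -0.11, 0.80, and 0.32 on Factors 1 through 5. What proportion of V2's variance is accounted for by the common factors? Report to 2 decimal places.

h² = 0.31² + 0.33² + (-0.11)² + 0.80² + 0.32² = 0.0961 + 0.1089 + 0.0121 + 0.6400 + 0.1024 = 0.9595

0.96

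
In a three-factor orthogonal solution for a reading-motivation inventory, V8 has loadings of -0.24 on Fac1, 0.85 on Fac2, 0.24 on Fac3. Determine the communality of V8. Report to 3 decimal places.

0.838

h² = (-0.24)² + 0.85² + 0.24² = 0.0576 + 0.7225 + 0.0576 = 0.8377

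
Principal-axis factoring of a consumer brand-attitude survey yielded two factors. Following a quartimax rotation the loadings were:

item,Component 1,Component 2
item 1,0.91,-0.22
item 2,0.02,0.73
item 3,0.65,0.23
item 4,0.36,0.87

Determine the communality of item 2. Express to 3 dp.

h² = 0.02² + 0.73² = 0.0004 + 0.5329 = 0.5333

0.533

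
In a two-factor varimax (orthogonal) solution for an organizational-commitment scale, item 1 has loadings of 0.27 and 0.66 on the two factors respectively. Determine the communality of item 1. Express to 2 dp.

0.51

h² = 0.27² + 0.66² = 0.0729 + 0.4356 = 0.5085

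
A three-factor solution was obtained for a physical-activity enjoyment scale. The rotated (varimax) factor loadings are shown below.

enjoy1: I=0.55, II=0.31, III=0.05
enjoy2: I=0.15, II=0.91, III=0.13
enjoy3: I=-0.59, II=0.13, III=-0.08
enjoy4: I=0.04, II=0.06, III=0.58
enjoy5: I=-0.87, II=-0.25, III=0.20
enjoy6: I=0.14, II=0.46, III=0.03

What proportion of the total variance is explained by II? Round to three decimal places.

SS loadings for II = 0.31² + 0.91² + 0.13² + 0.06² + (-0.25)² + 0.46² = 1.2188
Proportion of variance = 1.2188 / 6 = 0.2031.

0.203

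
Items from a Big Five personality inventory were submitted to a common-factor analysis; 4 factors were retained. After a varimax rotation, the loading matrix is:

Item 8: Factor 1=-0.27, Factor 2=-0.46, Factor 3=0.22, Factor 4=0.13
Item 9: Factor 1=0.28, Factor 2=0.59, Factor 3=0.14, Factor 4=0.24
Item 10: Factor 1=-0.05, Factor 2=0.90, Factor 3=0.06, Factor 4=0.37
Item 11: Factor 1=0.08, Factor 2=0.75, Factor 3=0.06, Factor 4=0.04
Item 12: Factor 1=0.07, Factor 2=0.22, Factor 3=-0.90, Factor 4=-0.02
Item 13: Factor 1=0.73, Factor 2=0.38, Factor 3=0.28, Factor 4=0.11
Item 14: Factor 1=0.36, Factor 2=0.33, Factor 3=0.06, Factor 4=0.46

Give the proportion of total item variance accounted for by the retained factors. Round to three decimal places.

0.638

Communalities: 0.3498, 0.5037, 0.9530, 0.5741, 0.8637, 0.7678, 0.4537; Σh² = 4.4658.
Total variance with 7 standardized items is 7, so the solution explains 4.4658/7 = 0.6380.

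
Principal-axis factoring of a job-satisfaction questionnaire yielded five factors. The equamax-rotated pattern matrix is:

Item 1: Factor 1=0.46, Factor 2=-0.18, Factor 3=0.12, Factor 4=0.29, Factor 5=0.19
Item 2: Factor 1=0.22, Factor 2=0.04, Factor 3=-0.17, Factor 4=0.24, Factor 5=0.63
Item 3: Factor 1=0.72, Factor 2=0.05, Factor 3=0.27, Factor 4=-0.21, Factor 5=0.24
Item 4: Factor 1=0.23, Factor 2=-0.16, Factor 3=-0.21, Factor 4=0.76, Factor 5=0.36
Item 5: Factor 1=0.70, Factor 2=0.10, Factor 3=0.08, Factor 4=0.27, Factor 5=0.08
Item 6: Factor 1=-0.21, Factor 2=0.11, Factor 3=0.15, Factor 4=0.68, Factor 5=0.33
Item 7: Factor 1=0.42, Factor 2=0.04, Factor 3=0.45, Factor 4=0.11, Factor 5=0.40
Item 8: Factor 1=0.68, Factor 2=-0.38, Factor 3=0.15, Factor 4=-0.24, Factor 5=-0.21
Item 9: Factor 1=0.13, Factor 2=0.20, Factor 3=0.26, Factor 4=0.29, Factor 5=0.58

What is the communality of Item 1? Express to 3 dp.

h² = 0.46² + (-0.18)² + 0.12² + 0.29² + 0.19² = 0.2116 + 0.0324 + 0.0144 + 0.0841 + 0.0361 = 0.3786

0.379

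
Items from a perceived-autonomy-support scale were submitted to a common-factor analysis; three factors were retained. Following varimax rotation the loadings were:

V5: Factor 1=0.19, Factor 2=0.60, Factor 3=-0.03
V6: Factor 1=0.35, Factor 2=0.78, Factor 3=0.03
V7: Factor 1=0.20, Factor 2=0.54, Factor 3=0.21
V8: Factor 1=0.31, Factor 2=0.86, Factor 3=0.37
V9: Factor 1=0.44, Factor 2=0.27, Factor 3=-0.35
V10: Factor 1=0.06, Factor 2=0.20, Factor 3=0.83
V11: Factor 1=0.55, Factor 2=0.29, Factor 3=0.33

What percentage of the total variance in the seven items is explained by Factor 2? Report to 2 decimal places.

SS loadings for Factor 2 = 0.60² + 0.78² + 0.54² + 0.86² + 0.27² + 0.20² + 0.29² = 2.1966
With 7 standardized items, total variance = 7. Proportion = 2.1966/7 = 0.3138 → 31.38%.

31.38%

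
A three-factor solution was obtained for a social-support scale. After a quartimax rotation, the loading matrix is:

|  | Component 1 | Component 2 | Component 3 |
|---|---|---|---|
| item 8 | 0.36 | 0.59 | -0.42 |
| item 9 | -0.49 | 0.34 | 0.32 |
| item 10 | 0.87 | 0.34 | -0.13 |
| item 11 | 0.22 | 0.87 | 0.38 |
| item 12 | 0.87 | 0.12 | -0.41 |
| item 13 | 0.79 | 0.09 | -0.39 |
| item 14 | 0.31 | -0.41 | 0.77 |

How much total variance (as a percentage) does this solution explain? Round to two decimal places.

Communalities: 0.6541, 0.4581, 0.8894, 0.9497, 0.9394, 0.7843, 0.8571; Σh² = 5.5321.
Total variance with 7 standardized items is 7, so the solution explains 5.5321/7 = 0.7903 = 79.03%.

79.03%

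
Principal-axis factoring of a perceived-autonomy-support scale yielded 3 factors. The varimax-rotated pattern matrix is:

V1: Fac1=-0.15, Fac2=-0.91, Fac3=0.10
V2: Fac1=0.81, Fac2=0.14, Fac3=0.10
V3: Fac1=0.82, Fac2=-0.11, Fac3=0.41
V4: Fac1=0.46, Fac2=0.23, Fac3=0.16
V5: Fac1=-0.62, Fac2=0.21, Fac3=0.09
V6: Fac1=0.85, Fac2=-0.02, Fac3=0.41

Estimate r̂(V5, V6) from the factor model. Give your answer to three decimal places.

-0.494

r̂ = Σ λ_i·λ_j across factors = (-0.62)(0.85) + (0.21)(-0.02) + (0.09)(0.41)
  = -0.5270 -0.0042 +0.0369 = -0.4943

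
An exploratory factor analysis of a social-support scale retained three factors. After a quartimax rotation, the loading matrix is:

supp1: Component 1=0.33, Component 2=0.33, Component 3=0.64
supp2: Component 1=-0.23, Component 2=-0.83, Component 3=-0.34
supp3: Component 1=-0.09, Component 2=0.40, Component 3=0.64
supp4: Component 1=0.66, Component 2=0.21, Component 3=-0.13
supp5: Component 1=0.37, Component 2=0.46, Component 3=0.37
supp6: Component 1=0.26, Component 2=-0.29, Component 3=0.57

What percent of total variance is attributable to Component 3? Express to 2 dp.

23.56%

SS loadings for Component 3 = 0.64² + (-0.34)² + 0.64² + (-0.13)² + 0.37² + 0.57² = 1.4135
With 6 standardized items, total variance = 6. Proportion = 1.4135/6 = 0.2356 → 23.56%.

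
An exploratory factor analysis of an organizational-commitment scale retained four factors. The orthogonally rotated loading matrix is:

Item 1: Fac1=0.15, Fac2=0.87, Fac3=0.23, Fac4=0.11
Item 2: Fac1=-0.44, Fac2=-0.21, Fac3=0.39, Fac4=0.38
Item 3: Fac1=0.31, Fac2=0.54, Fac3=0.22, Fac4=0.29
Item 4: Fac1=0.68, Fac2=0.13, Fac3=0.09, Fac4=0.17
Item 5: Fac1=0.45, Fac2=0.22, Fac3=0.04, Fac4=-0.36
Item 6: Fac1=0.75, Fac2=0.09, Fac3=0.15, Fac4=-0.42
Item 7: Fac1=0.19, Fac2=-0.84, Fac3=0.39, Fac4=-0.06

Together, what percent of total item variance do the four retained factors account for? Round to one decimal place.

SS loadings by factor: 1.5757, 1.8716, 0.4377, 0.5791; total = 4.4641.
Total variance with 7 standardized items is 7, so the solution explains 4.4641/7 = 0.6377 = 63.77%.

63.8%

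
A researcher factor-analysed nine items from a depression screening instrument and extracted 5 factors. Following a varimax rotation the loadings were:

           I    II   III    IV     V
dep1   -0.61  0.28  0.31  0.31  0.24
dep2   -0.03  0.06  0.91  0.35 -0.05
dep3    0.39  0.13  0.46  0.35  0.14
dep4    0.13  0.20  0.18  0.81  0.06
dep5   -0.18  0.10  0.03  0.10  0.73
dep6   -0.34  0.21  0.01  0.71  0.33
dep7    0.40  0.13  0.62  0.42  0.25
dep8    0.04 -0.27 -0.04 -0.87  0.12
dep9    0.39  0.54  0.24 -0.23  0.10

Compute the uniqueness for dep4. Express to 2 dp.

h² = 0.13² + 0.20² + 0.18² + 0.81² + 0.06² = 0.0169 + 0.0400 + 0.0324 + 0.6561 + 0.0036 = 0.7490
Uniqueness u² = 1 − h² = 1 − 0.7490 = 0.2510

0.25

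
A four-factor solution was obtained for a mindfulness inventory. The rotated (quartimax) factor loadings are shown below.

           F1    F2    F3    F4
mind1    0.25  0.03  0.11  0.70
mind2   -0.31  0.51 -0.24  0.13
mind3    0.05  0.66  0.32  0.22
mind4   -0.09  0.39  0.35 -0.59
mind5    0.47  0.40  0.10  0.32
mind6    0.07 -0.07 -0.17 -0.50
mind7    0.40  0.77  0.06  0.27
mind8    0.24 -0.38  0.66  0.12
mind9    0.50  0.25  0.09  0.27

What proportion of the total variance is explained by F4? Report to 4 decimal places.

SS loadings for F4 = 0.70² + 0.13² + 0.22² + (-0.59)² + 0.32² + (-0.50)² + 0.27² + 0.12² + 0.27² = 1.4160
Proportion of variance = 1.4160 / 9 = 0.1573.

0.1573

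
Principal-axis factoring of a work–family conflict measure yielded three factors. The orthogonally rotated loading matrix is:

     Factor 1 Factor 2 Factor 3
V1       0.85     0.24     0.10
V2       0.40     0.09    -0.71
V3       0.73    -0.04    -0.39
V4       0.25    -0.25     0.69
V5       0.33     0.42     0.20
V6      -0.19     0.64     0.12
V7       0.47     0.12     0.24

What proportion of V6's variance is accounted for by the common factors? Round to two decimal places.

0.46

h² = (-0.19)² + 0.64² + 0.12² = 0.0361 + 0.4096 + 0.0144 = 0.4601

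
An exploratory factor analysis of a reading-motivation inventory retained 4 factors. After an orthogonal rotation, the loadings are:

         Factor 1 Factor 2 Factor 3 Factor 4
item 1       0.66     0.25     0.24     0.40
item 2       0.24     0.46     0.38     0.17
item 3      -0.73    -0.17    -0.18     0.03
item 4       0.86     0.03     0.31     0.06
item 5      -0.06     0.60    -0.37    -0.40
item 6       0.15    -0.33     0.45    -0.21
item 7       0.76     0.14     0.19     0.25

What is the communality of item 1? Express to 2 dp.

h² = 0.66² + 0.25² + 0.24² + 0.40² = 0.4356 + 0.0625 + 0.0576 + 0.1600 = 0.7157

0.72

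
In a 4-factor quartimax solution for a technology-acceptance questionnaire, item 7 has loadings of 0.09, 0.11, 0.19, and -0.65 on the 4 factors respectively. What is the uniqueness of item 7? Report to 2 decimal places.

h² = 0.09² + 0.11² + 0.19² + (-0.65)² = 0.0081 + 0.0121 + 0.0361 + 0.4225 = 0.4788
Uniqueness u² = 1 − h² = 1 − 0.4788 = 0.5212

0.52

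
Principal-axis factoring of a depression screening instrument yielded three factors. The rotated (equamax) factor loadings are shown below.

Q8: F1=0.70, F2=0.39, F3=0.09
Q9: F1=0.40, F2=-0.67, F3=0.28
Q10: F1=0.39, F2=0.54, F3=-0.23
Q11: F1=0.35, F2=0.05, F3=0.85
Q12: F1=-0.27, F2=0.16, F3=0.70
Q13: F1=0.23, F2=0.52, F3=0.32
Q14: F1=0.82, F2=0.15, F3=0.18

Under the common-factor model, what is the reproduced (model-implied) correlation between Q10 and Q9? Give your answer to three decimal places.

r̂ = Σ λ_i·λ_j across factors = (0.39)(0.40) + (0.54)(-0.67) + (-0.23)(0.28)
  = +0.1560 -0.3618 -0.0644 = -0.2702

-0.270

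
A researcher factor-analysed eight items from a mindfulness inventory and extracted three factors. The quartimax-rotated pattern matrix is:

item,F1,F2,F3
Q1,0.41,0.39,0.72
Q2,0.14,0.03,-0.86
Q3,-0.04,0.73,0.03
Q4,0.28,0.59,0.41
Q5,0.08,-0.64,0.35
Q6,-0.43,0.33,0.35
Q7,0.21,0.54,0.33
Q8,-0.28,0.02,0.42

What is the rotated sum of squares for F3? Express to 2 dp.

SS loadings for F3 = 0.72² + (-0.86)² + 0.03² + 0.41² + 0.35² + 0.35² + 0.33² + 0.42² = 0.5184 + 0.7396 + 0.0009 + 0.1681 + 0.1225 + 0.1225 + 0.1089 + 0.1764 = 1.9573

1.96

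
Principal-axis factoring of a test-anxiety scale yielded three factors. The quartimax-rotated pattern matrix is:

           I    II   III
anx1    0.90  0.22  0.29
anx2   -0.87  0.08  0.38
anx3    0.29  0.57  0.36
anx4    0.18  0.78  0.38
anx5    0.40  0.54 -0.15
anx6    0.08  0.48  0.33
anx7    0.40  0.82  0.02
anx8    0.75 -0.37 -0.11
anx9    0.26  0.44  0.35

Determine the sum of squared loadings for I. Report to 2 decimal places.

2.64

SS loadings for I = 0.90² + (-0.87)² + 0.29² + 0.18² + 0.40² + 0.08² + 0.40² + 0.75² + 0.26² = 0.8100 + 0.7569 + 0.0841 + 0.0324 + 0.1600 + 0.0064 + 0.1600 + 0.5625 + 0.0676 = 2.6399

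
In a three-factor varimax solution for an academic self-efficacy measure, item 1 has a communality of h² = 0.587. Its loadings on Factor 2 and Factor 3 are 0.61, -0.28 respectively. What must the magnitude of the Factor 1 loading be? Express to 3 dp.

Under orthogonal rotation h² = Σλ², so λ_Factor 1² = h² − (0.4505) = 0.587 − 0.4505 = 0.1365.
|λ| = √0.1365 = 0.3695.

0.369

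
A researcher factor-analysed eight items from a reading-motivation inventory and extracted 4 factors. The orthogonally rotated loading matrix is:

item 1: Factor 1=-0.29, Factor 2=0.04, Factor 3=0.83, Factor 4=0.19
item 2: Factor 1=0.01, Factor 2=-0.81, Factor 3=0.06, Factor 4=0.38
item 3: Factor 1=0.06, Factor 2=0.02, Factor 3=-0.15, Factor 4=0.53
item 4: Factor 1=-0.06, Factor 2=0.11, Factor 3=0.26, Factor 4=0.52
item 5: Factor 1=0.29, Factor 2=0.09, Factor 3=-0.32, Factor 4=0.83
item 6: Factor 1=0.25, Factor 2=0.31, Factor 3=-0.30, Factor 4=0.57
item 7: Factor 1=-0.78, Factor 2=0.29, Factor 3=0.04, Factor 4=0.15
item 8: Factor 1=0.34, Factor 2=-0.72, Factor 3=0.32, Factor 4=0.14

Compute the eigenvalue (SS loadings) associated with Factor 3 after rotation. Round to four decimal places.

1.0790

SS loadings for Factor 3 = 0.83² + 0.06² + (-0.15)² + 0.26² + (-0.32)² + (-0.30)² + 0.04² + 0.32² = 0.6889 + 0.0036 + 0.0225 + 0.0676 + 0.1024 + 0.0900 + 0.0016 + 0.1024 = 1.0790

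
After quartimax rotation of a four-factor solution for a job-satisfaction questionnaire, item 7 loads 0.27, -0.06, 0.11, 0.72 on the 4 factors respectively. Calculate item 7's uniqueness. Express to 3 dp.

h² = 0.27² + (-0.06)² + 0.11² + 0.72² = 0.0729 + 0.0036 + 0.0121 + 0.5184 = 0.6070
Uniqueness u² = 1 − h² = 1 − 0.6070 = 0.3930

0.393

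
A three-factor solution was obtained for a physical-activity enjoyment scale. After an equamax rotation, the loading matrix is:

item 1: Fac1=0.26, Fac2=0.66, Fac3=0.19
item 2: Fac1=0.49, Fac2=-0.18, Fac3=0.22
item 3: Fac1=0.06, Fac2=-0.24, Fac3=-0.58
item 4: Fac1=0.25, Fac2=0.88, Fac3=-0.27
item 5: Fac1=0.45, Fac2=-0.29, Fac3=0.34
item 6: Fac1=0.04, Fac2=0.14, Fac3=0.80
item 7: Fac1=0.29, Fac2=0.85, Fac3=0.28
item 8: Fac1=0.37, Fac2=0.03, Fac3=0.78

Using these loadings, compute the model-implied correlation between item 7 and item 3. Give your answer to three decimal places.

r̂ = Σ λ_i·λ_j across factors = (0.29)(0.06) + (0.85)(-0.24) + (0.28)(-0.58)
  = +0.0174 -0.2040 -0.1624 = -0.3490

-0.349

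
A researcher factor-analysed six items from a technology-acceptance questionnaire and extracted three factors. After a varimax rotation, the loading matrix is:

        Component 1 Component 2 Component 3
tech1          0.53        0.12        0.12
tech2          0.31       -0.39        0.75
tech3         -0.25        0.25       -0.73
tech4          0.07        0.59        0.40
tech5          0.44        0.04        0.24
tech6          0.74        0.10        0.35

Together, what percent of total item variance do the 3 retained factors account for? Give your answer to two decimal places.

Communalities: 0.3097, 0.8107, 0.6579, 0.5130, 0.2528, 0.6801; Σh² = 3.2242.
Total variance with 6 standardized items is 6, so the solution explains 3.2242/6 = 0.5374 = 53.74%.

53.74%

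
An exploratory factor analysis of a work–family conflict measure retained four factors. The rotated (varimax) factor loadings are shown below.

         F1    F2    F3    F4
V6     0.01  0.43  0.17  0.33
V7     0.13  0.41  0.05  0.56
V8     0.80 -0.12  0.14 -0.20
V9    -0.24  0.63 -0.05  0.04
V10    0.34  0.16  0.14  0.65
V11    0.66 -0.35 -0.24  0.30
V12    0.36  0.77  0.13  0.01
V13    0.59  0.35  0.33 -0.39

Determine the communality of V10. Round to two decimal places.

0.58

h² = 0.34² + 0.16² + 0.14² + 0.65² = 0.1156 + 0.0256 + 0.0196 + 0.4225 = 0.5833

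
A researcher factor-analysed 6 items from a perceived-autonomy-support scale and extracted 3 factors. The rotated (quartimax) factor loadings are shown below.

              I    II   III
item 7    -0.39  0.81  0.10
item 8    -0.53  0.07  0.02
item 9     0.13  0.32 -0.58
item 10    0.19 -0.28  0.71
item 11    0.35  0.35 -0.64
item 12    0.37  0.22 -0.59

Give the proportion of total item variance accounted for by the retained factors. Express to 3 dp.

0.561

SS loadings by factor: 0.7454, 1.0127, 1.6086; total = 3.3667.
Total variance with 6 standardized items is 6, so the solution explains 3.3667/6 = 0.5611.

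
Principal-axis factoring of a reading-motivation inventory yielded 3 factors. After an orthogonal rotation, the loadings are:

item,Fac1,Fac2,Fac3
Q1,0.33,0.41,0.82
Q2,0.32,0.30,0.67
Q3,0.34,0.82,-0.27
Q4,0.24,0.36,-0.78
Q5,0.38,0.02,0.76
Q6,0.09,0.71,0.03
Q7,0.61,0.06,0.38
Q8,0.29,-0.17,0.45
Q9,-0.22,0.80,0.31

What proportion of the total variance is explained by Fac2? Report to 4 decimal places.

0.2486

SS loadings for Fac2 = 0.41² + 0.30² + 0.82² + 0.36² + 0.02² + 0.71² + 0.06² + (-0.17)² + 0.80² = 2.2371
Proportion of variance = 2.2371 / 9 = 0.2486.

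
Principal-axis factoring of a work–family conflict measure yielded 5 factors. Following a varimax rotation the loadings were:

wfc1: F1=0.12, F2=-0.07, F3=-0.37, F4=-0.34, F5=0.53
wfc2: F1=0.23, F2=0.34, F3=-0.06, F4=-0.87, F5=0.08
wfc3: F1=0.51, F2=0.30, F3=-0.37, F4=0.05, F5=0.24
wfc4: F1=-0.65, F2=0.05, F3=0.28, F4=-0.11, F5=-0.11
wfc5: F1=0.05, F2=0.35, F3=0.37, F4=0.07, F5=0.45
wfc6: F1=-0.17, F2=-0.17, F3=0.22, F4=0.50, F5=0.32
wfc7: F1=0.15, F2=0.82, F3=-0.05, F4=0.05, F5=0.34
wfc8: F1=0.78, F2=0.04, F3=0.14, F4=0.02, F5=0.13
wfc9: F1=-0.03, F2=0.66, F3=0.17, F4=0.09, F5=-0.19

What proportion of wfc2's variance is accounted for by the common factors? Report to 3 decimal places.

0.935

h² = 0.23² + 0.34² + (-0.06)² + (-0.87)² + 0.08² = 0.0529 + 0.1156 + 0.0036 + 0.7569 + 0.0064 = 0.9354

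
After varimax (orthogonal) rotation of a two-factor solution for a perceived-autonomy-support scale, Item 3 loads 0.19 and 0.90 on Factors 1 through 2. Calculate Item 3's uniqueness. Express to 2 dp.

0.15

h² = 0.19² + 0.90² = 0.0361 + 0.8100 = 0.8461
Uniqueness u² = 1 − h² = 1 − 0.8461 = 0.1539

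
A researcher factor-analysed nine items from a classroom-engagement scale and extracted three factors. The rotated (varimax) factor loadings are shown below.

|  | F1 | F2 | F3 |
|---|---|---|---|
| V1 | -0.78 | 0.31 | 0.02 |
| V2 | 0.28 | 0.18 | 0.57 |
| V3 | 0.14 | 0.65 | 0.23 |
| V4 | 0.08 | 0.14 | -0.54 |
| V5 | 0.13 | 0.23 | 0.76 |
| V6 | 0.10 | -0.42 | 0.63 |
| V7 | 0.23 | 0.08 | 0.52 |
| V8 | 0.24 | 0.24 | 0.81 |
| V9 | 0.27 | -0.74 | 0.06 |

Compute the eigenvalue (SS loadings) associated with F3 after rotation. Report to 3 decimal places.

2.574

SS loadings for F3 = 0.02² + 0.57² + 0.23² + (-0.54)² + 0.76² + 0.63² + 0.52² + 0.81² + 0.06² = 0.0004 + 0.3249 + 0.0529 + 0.2916 + 0.5776 + 0.3969 + 0.2704 + 0.6561 + 0.0036 = 2.5744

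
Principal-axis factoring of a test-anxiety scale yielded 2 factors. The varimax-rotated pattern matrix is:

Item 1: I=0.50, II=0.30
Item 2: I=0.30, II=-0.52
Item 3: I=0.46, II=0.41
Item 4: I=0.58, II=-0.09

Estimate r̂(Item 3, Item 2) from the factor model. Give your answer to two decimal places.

r̂ = Σ λ_i·λ_j across factors = (0.46)(0.30) + (0.41)(-0.52)
  = +0.1380 -0.2132 = -0.0752

-0.08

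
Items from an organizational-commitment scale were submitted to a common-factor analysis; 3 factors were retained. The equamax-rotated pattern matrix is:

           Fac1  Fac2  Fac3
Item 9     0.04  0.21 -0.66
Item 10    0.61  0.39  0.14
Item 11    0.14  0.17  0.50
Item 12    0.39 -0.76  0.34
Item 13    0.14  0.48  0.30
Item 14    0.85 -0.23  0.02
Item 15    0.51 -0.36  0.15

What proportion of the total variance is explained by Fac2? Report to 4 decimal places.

SS loadings for Fac2 = 0.21² + 0.39² + 0.17² + (-0.76)² + 0.48² + (-0.23)² + (-0.36)² = 1.2156
Proportion of variance = 1.2156 / 7 = 0.1737.

0.1737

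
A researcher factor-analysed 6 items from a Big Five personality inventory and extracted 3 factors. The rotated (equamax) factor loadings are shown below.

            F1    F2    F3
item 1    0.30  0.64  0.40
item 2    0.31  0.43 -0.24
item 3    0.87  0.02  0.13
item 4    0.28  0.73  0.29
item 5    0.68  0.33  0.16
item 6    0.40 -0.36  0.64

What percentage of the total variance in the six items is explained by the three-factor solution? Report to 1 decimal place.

SS loadings by factor: 1.6438, 1.3663, 0.7538; total = 3.7639.
Total variance with 6 standardized items is 6, so the solution explains 3.7639/6 = 0.6273 = 62.73%.

62.7%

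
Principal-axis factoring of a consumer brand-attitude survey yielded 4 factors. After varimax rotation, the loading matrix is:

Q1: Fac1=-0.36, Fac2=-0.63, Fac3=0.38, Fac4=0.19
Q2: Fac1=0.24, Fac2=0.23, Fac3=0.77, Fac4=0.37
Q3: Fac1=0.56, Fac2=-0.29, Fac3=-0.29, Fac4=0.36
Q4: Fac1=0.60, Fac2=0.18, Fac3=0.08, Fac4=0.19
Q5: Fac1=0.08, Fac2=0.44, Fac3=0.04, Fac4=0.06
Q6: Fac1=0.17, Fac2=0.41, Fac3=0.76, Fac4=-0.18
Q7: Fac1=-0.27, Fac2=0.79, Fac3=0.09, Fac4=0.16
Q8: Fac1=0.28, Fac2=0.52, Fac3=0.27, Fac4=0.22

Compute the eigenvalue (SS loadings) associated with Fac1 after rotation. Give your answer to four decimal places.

1.0474

SS loadings for Fac1 = (-0.36)² + 0.24² + 0.56² + 0.60² + 0.08² + 0.17² + (-0.27)² + 0.28² = 0.1296 + 0.0576 + 0.3136 + 0.3600 + 0.0064 + 0.0289 + 0.0729 + 0.0784 = 1.0474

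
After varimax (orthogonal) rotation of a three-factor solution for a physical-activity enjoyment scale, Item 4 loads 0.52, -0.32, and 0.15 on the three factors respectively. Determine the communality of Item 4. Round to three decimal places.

h² = 0.52² + (-0.32)² + 0.15² = 0.2704 + 0.1024 + 0.0225 = 0.3953

0.395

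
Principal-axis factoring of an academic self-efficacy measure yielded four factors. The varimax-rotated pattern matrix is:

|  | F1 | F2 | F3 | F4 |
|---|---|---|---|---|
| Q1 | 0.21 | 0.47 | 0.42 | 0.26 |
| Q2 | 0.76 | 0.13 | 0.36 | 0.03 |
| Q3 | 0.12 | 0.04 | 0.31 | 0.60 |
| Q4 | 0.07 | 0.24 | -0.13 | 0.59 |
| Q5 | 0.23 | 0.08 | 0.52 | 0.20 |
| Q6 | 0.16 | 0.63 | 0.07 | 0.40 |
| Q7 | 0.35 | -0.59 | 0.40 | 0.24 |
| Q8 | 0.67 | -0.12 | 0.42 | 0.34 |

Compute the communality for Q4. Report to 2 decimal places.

0.43

h² = 0.07² + 0.24² + (-0.13)² + 0.59² = 0.0049 + 0.0576 + 0.0169 + 0.3481 = 0.4275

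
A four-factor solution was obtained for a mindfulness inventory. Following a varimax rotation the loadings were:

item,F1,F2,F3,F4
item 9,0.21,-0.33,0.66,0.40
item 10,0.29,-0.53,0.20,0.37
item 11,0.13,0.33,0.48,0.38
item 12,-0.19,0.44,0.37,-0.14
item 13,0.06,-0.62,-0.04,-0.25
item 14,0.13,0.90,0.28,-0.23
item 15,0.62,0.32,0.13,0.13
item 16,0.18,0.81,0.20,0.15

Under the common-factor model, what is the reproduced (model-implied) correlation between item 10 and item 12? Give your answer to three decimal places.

-0.266

r̂ = Σ λ_i·λ_j across factors = (0.29)(-0.19) + (-0.53)(0.44) + (0.20)(0.37) + (0.37)(-0.14)
  = -0.0551 -0.2332 +0.0740 -0.0518 = -0.2661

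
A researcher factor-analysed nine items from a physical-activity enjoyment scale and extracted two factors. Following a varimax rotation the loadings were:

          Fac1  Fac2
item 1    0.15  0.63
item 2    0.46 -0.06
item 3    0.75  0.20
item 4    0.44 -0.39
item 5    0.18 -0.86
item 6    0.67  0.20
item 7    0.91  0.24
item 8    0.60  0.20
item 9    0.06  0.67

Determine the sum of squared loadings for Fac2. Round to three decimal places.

SS loadings for Fac2 = 0.63² + (-0.06)² + 0.20² + (-0.39)² + (-0.86)² + 0.20² + 0.24² + 0.20² + 0.67² = 0.3969 + 0.0036 + 0.0400 + 0.1521 + 0.7396 + 0.0400 + 0.0576 + 0.0400 + 0.4489 = 1.9187

1.919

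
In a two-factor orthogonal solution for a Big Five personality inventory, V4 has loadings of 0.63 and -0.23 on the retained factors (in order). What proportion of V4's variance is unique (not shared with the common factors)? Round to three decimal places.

0.550

h² = 0.63² + (-0.23)² = 0.3969 + 0.0529 = 0.4498
Uniqueness u² = 1 − h² = 1 − 0.4498 = 0.5502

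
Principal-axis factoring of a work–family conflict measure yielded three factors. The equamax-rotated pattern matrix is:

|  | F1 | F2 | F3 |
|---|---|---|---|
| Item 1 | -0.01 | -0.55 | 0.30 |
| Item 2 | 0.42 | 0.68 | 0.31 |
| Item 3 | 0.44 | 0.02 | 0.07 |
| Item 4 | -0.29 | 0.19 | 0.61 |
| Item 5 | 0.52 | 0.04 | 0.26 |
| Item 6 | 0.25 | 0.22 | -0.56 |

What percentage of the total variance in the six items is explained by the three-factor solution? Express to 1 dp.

Communalities: 0.3926, 0.7349, 0.1989, 0.4923, 0.3396, 0.4245; Σh² = 2.5828.
Total variance with 6 standardized items is 6, so the solution explains 2.5828/6 = 0.4305 = 43.05%.

43.0%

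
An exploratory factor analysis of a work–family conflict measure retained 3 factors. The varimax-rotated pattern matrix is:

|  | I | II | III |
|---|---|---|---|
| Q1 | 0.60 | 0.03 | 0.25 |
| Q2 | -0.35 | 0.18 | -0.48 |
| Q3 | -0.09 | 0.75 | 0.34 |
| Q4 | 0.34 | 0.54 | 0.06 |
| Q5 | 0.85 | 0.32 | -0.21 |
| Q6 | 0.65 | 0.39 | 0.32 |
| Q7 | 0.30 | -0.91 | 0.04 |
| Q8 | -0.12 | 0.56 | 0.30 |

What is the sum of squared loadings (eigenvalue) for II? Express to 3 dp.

2.284

SS loadings for II = 0.03² + 0.18² + 0.75² + 0.54² + 0.32² + 0.39² + (-0.91)² + 0.56² = 0.0009 + 0.0324 + 0.5625 + 0.2916 + 0.1024 + 0.1521 + 0.8281 + 0.3136 = 2.2836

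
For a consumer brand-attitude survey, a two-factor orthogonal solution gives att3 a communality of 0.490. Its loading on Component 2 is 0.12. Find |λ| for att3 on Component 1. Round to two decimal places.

Under orthogonal rotation h² = Σλ², so λ_Component 1² = h² − (0.0144) = 0.490 − 0.0144 = 0.4756.
|λ| = √0.4756 = 0.6896.

0.69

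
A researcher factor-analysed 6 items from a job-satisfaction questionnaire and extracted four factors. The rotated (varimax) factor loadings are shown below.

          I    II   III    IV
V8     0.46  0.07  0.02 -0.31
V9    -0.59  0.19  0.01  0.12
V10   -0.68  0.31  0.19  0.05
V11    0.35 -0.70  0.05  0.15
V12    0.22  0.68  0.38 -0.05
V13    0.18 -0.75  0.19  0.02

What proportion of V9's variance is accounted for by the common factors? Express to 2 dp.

0.40

h² = (-0.59)² + 0.19² + 0.01² + 0.12² = 0.3481 + 0.0361 + 0.0001 + 0.0144 = 0.3987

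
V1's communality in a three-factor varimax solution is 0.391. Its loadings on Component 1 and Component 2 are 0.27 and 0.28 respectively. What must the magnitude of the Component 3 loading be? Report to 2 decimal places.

0.49

Under orthogonal rotation h² = Σλ², so λ_Component 3² = h² − (0.1513) = 0.391 − 0.1513 = 0.2397.
|λ| = √0.2397 = 0.4896.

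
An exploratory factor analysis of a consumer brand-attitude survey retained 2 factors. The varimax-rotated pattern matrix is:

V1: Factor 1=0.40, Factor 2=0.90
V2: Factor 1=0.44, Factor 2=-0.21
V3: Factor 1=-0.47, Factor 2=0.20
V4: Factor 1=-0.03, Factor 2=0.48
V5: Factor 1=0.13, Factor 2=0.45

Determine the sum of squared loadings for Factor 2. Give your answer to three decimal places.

1.327

SS loadings for Factor 2 = 0.90² + (-0.21)² + 0.20² + 0.48² + 0.45² = 0.8100 + 0.0441 + 0.0400 + 0.2304 + 0.2025 = 1.3270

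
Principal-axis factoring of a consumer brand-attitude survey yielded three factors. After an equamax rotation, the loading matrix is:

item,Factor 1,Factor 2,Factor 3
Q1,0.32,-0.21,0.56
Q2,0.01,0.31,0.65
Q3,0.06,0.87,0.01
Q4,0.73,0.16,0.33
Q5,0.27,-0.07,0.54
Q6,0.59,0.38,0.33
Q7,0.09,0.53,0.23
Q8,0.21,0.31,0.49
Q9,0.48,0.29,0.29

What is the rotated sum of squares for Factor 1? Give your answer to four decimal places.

SS loadings for Factor 1 = 0.32² + 0.01² + 0.06² + 0.73² + 0.27² + 0.59² + 0.09² + 0.21² + 0.48² = 0.1024 + 0.0001 + 0.0036 + 0.5329 + 0.0729 + 0.3481 + 0.0081 + 0.0441 + 0.2304 = 1.3426

1.3426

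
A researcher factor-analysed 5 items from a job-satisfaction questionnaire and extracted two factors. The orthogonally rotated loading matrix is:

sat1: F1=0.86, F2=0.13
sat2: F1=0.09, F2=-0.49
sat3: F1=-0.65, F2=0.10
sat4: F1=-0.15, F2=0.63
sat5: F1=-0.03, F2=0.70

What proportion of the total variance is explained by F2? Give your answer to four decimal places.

SS loadings for F2 = 0.13² + (-0.49)² + 0.10² + 0.63² + 0.70² = 1.1539
Proportion of variance = 1.1539 / 5 = 0.2308.

0.2308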